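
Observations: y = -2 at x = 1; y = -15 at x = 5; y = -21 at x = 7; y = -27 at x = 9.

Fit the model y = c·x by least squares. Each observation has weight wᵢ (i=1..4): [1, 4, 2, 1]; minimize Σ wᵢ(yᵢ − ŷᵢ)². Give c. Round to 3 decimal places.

c = -2.996

Forming AᵀWA = [[280]] and AᵀWy = [-839]ᵀ gives AᵀWA·[c]ᵀ = AᵀWy.
Hence c = -839 / 280 ≈ -2.99643.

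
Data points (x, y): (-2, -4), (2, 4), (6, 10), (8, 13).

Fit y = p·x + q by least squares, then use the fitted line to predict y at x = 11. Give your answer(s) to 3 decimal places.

ŷ = 18.398

From the data, Σx·x = 108, Σx = 14, Σ1 = 4.
Moment sums: Σx·y = 180, Σy = 23.
So AᵀA·[p, q]ᵀ = Aᵀy: [[108, 14]; [14, 4]]·[p, q]ᵀ = [180, 23]ᵀ.
Determinant 108·4 − 14² = 236.
p = (180·4 − 14·23)/236 = 199/118; q = (108·23 − 14·180)/236 = -9/59.
At x = 11: ŷ = (199/118)·(11) + (-9/59)·(1) = 2171/118.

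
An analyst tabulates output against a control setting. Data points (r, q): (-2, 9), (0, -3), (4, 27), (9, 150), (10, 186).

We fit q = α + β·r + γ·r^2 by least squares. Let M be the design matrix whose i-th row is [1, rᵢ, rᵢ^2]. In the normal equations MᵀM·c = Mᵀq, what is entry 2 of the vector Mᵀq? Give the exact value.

Entry 2 ↔ basis r, so (Mᵀq)_{2} = Σᵢ (r)·qᵢ = (-2)·(9) + (0)·(-3) + (4)·(27) + (9)·(150) + (10)·(186) = 3300.

3300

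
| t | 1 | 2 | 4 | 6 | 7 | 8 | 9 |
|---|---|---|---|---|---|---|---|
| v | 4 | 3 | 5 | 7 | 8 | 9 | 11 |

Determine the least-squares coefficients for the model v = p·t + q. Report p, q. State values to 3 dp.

p = 0.912, q = 1.892

MᵀM·[p, q]ᵀ = Mᵀv reads: 251·p + 37·q = 299;  37·p + 7·q = 47.
Determinant 251·7 − 37² = 388.
p = (299·7 − 37·47)/388 = 177/194; q = (251·47 − 37·299)/388 = 367/194.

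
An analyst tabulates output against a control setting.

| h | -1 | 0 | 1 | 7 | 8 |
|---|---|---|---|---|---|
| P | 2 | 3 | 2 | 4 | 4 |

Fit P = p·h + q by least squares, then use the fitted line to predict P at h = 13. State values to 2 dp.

Normal-equation sums: Σh·h = 115, Σh = 15, Σ1 = 5.
And Σh·P = 60, ΣP = 15.
So XᵀX·[p, q]ᵀ = XᵀP: [[115, 15]; [15, 5]]·[p, q]ᵀ = [60, 15]ᵀ.
Δ = 115·5 − 15² = 350.
p = (60·5 − 15·15)/350 = 3/14; q = (115·15 − 15·60)/350 = 33/14.
At h = 13: P̂ = (3/14)·(13) + (33/14)·(1) = 36/7.

P̂ = 5.14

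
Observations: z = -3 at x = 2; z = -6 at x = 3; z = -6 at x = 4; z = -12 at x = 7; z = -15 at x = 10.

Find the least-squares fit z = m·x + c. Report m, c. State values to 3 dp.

From the data, Σx·x = 178, Σx = 26, Σ1 = 5.
Right-hand side: Σx·z = -282, Σz = -42.
MᵀM·[m, c]ᵀ = Mᵀz becomes [[178, 26]; [26, 5]]·[m, c]ᵀ = [-282, -42]ᵀ.
Determinant 178·5 − 26² = 214.
m = ((-282)·5 − 26·(-42))/214 = -159/107; c = (178·(-42) − 26·(-282))/214 = -72/107.

m = -1.486, c = -0.673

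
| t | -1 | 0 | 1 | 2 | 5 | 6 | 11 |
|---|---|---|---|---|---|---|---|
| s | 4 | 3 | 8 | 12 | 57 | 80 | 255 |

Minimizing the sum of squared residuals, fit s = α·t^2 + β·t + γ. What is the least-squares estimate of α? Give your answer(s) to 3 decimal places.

With design matrix A, AᵀA = [[16580, 1680, 188]; [1680, 188, 24]; [188, 24, 7]] and Aᵀs = [35220, 3598, 419]ᵀ.
Row-reducing yields α = 129340/64253, β = 93761/128506, γ = 211565/64253.

α = 2.013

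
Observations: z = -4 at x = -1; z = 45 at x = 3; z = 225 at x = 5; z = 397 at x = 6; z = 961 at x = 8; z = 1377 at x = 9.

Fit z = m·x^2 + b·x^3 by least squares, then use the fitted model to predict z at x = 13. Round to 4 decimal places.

Normal-equation sums: Σx^2·x^2 = 12660, Σx^2·x^3 = 102960, Σx^3·x^3 = 856596.
Right-hand side: Σx^2·z = 193359, Σx^3·z = 1610961.
So AᵀA·[m, b]ᵀ = Aᵀz: [[12660, 102960]; [102960, 856596]]·[m, b]ᵀ = [193359, 1610961]ᵀ.
det = 12660·856596 − 102960² = 243743760.
m = (193359·856596 − 102960·1610961)/243743760 = -499997/520820; b = (12660·1610961 − 102960·193359)/243743760 = 2702909/1354132.
At x = 13: ẑ = (-499997/520820)·(169) + (2702909/1354132)·(2197) = 549864653/130205.

ẑ = 4223.0686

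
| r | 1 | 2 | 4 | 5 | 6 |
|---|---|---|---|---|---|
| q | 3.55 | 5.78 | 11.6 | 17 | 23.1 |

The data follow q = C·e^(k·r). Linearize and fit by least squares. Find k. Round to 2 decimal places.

With ln qᵢ as the transformed response and rᵢ as the regressor:
Σr = 18.0000, Σ(r)² = 82.0000, Σln q = 11.4454, Σr·ln q = 47.5848.
Equations: 82.0000·k + 18.0000·ln C = 47.5848;  18.0000·k + 5·ln C = 11.4454.
Solving (det = 86.0000): k = 0.37101, ln C = 0.95344.

k = 0.37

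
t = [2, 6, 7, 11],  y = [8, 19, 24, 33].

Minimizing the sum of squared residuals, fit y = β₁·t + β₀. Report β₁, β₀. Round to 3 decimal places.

β₁ = 2.805, β₀ = 2.768

The normal equations are: 210·β₁ + 26·β₀ = 661;  26·β₁ + 4·β₀ = 84.
det = 210·4 − 26² = 164.
β₁ = (661·4 − 26·84)/164 = 115/41; β₀ = (210·84 − 26·661)/164 = 227/82.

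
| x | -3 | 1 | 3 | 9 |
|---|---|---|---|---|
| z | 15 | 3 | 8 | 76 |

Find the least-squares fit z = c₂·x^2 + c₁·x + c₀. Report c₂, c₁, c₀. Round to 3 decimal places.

c₂ = 1.029, c₁ = -1.107, c₀ = 2.538

Compute the Gram sums: Σx^2·x^2 = 6724, Σx^2·x = 730, Σx^2 = 100, Σx·x = 100, Σx = 10, Σ1 = 4.
For Aᵀz: Σx^2·z = 6366, Σx·z = 666, Σz = 102.
Solving the 3×3 system (Gaussian elimination) gives c₂ = 247/240, c₁ = -83/75, c₀ = 203/80.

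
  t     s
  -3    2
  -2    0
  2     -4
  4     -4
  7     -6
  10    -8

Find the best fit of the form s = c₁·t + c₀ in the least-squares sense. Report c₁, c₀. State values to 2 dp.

Compute the Gram sums: Σt·t = 182, Σt = 18, Σ1 = 6.
For Aᵀs: Σt·s = -152, Σs = -20.
Normal equations: [[182, 18]; [18, 6]]·[c₁, c₀]ᵀ = [-152, -20]ᵀ.
Eliminating c₀: 6·(row 1) − 18·(row 2) gives 768·c₁ = 6·(-152) − 18·(-20) = -552, so c₁ = -23/32.
Then c₀ = ((-20) − 18·(-23/32))/6 = -113/96.

c₁ = -0.72, c₀ = -1.18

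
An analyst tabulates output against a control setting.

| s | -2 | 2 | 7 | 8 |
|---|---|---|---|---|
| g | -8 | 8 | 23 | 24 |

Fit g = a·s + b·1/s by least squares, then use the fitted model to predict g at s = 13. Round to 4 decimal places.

ĝ = 40.0019

The normal system AᵀA·[a, b]ᵀ = Aᵀg is [[121, 4]; [4, 1681/3136]]·[a, b]ᵀ = [385, 100/7]ᵀ.
Determinant 121·(1681/3136) − 4² = 153225/3136.
a = (385·(1681/3136) − 4·(100/7))/(153225/3136) = 31199/10215; b = (121·(100/7) − 4·385)/(153225/3136) = 39424/10215.
At s = 13: ĝ = (31199/10215)·(13) + (39424/10215)·(1/13) = 354137/8853.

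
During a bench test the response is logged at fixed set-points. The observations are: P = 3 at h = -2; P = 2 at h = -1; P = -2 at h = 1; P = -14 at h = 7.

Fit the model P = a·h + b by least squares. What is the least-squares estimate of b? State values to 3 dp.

b = -0.333

Setting ∂/∂a … = 0 gives: 55·a + 5·b = -108;  5·a + 4·b = -11.
Δ = 55·4 − 5² = 195.
a = ((-108)·4 − 5·(-11))/195 = -29/15; b = (55·(-11) − 5·(-108))/195 = -1/3.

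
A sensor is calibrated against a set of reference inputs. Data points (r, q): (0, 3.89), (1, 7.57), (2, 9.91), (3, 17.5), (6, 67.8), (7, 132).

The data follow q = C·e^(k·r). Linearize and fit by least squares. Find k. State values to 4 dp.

With ln qᵢ as the transformed response and rᵢ as the regressor:
Over the data: Σr = 19.0000, Σ(r)² = 99.0000, Σln q = 17.6377, Σr·ln q = 74.6769.
Normal system: [[99.0000, 19.0000]; [19.0000, 6]]·[k, ln C]ᵀ = [74.6769, 17.6377]ᵀ.
Solving (det = 233.0000): k = 0.48474, ln C = 1.40460.

k = 0.4847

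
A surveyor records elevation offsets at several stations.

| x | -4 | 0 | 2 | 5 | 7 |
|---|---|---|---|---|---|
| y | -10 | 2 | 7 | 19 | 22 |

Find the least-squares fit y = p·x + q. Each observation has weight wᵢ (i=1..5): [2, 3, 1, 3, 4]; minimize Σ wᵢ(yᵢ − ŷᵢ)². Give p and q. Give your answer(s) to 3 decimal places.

p = 2.986, q = 2.117

The normal equations are: 307·p + 37·q = 995;  37·p + 13·q = 138.
det = 307·13 − 37² = 2622.
p = (995·13 − 37·138)/2622 = 7829/2622; q = (307·138 − 37·995)/2622 = 5551/2622.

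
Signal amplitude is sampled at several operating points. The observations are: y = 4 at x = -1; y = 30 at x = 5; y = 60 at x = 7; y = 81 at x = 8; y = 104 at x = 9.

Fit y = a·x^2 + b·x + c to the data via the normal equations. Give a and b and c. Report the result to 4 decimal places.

a = 1.4332, b = -1.4966, c = 1.1218

Forming AᵀA = [[13684, 1708, 220]; [1708, 220, 28]; [220, 28, 5]] and Aᵀy = [17302, 2150, 279]ᵀ gives AᵀA·[a, b, c]ᵀ = Aᵀy.
Row-reducing yields a = 847/591, b = -1769/1182, c = 221/197.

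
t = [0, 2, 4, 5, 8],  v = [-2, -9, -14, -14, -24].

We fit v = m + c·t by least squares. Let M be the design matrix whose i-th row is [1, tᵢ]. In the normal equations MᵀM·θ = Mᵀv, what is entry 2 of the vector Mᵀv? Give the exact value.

Entry 2 ↔ basis t, so (Mᵀv)_{2} = Σᵢ (t)·vᵢ = (0)·(-2) + (2)·(-9) + (4)·(-14) + (5)·(-14) + (8)·(-24) = -336.

-336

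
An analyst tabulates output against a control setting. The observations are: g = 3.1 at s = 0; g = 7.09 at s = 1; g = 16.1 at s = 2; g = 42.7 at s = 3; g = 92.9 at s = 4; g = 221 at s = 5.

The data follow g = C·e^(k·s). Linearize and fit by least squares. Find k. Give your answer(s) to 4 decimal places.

Taking logs, ln g = k·s + ln C, so regress ln g on s.
Σs = 15.0000, Σ(s)² = 55.0000, Σln g = 19.5528, Σs·ln g = 63.8958.
Equations: 55.0000·k + 15.0000·ln C = 63.8958;  15.0000·k + 6·ln C = 19.5528.
Slope k = (n·Σs·ln g − Σs·Σln g)/(n·Σ(s)² − (Σs)²) = (6·63.8958 − 15.0000·19.5528)/105.0000 = 0.85793; ln C = (Σln g − k·Σs)/n = 1.11396.

k = 0.8579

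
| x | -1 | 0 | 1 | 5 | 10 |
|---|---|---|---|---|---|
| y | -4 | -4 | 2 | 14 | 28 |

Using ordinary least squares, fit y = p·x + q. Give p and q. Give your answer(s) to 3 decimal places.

Compute the Gram sums: Σx·x = 127, Σx = 15, Σ1 = 5.
Moment sums: Σx·y = 356, Σy = 36.
det = 127·5 − 15² = 410.
p = (356·5 − 15·36)/410 = 124/41; q = (127·36 − 15·356)/410 = -384/205.

p = 3.024, q = -1.873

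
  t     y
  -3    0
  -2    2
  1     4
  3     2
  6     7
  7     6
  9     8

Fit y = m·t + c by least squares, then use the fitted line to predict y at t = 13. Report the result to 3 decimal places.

Forming AᵀA = [[189, 21]; [21, 7]] and Aᵀy = [162, 29]ᵀ gives AᵀA·[m, c]ᵀ = Aᵀy.
det = 189·7 − 21² = 882.
m = (162·7 − 21·29)/882 = 25/42; c = (189·29 − 21·162)/882 = 33/14.
At t = 13: ŷ = (25/42)·(13) + (33/14)·(1) = 212/21.

ŷ = 10.095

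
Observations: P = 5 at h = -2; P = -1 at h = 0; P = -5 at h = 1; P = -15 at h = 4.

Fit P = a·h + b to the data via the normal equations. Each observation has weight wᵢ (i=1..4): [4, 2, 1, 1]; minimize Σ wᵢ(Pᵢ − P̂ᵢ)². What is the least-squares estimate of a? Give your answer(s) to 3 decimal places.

The normal equations are: 33·a + (-3)·b = -105;  (-3)·a + 8·b = -2.
(Σwᵢ·h·h = 33, Σwᵢ·h = -3, Σwᵢ·1 = 8, Σwᵢ·h·P = -105, Σwᵢ·P = -2.)
Δ = 33·8 − (-3)² = 255.
a = ((-105)·8 − (-3)·(-2))/255 = -282/85; b = (33·(-2) − (-3)·(-105))/255 = -127/85.

a = -3.318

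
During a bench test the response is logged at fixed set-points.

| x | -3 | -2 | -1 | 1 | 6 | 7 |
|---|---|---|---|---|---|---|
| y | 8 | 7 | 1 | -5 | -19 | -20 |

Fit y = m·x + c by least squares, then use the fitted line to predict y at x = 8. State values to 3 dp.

ŷ = -24.119

Compute the Gram sums: Σx·x = 100, Σx = 8, Σ1 = 6.
And Σx·y = -298, Σy = -28.
Eliminating c: 6·(row 1) − 8·(row 2) gives 536·m = 6·(-298) − 8·(-28) = -1564, so m = -391/134.
Then c = ((-28) − 8·(-391/134))/6 = -52/67.
At x = 8: ŷ = (-391/134)·(8) + (-52/67)·(1) = -1616/67.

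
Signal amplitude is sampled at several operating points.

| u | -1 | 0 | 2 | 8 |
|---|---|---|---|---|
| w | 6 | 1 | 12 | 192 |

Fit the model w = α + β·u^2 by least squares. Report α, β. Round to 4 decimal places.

AᵀA·[α, β]ᵀ = Aᵀw reads: 4·α + 69·β = 211;  69·α + 4113·β = 12342.
(Σ1 = 4, Σu^2 = 69, Σu^2·u^2 = 4113, Σw = 211, Σu^2·w = 12342.)
Determinant 4·4113 − 69² = 11691.
α = (211·4113 − 69·12342)/11691 = 1805/1299; β = (4·12342 − 69·211)/11691 = 11603/3897.

α = 1.3895, β = 2.9774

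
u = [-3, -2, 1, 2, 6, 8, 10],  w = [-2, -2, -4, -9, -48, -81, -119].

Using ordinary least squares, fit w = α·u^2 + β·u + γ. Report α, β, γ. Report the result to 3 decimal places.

α = -0.966, β = -2.172, γ = -0.961

From the data, Σu^2·u^2 = 15506, Σu^2·u = 1702, Σu^2 = 218, Σu·u = 218, Σu = 22, Σ1 = 7.
And Σu^2·w = -18878, Σu·w = -2138, Σw = -265.
So AᵀA·[α, β, γ]ᵀ = Aᵀw: [[15506, 1702, 218]; [1702, 218, 22]; [218, 22, 7]]·[α, β, γ]ᵀ = [-18878, -2138, -265]ᵀ.
Solving the 3×3 system (Gaussian elimination) gives α = -111337/115311, β = -250465/115311, γ = -5277/5491.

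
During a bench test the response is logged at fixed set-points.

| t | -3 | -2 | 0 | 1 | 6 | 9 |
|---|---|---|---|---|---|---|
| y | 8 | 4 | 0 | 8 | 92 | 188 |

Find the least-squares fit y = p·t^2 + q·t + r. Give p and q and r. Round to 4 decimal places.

Setting ∂/∂p … = 0 gives: 7955·p + 911·q + 131·r = 18636;  911·p + 131·q + 11·r = 2220;  131·p + 11·q + 6·r = 300.
Inverting the 3×3 Gram matrix, [p, q, r]ᵀ = [174/91, 318/91, 24/13]ᵀ.

p = 1.9121, q = 3.4945, r = 1.8462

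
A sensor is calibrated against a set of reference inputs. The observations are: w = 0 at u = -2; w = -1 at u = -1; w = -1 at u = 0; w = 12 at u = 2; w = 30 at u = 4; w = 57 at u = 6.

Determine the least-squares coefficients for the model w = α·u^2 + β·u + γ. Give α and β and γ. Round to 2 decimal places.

Compute the Gram sums: Σu^2·u^2 = 1585, Σu^2·u = 279, Σu^2 = 61, Σu·u = 61, Σu = 9, Σ1 = 6.
For Xᵀw: Σu^2·w = 2579, Σu·w = 487, Σw = 97.
XᵀX·[α, β, γ]ᵀ = Xᵀw becomes [[1585, 279, 61]; [279, 61, 9]; [61, 9, 6]]·[α, β, γ]ᵀ = [2579, 487, 97]ᵀ.
Row-reducing yields α = 6977/6404, β = 92503/32020, γ = 12119/16010.

α = 1.09, β = 2.89, γ = 0.76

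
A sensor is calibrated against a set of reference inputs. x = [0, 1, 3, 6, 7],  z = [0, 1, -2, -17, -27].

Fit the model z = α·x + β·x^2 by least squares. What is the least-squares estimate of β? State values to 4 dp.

β = -0.8096

MᵀM·[α, β]ᵀ = Mᵀz reads: 95·α + 587·β = -296;  587·α + 3779·β = -1952.
Determinant 95·3779 − 587² = 14436.
α = ((-296)·3779 − 587·(-1952))/14436 = 2270/1203; β = (95·(-1952) − 587·(-296))/14436 = -974/1203.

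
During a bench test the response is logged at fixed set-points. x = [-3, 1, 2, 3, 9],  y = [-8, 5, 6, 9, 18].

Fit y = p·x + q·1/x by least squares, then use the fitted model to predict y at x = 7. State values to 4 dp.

ŷ = 14.7633

Sums needed: Σx·x = 104, Σx·1/x = 5, Σ1/x·1/x = 481/324.
Right-hand side: Σx·y = 230, Σ1/x·y = 47/3.
Normal equations: [[104, 5]; [5, 481/324]]·[p, q]ᵀ = [230, 47/3]ᵀ.
Δ = 104·(481/324) − 5² = 10481/81.
p = (230·(481/324) − 5·(47/3))/(10481/81) = 42625/20962; q = (104·(47/3) − 5·230)/(10481/81) = 38826/10481.
At x = 7: ŷ = (42625/20962)·(7) + (38826/10481)·(1/7) = 46091/3122.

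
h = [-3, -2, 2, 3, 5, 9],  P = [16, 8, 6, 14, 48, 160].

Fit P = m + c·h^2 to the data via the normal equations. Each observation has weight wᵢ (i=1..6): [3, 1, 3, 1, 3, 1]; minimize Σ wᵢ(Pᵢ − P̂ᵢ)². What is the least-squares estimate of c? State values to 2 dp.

AᵀWA·[m, c]ᵀ = AᵀWP reads: 12·m + 208·c = 392;  208·m + 8824·c = 17222.
Eliminating c: 8824·(row 1) − 208·(row 2) gives 62624·m = 8824·392 − 208·17222 = -123168, so m = -3849/1957.
Then c = (17222 − 208·(-3849/1957))/8824 = 15641/7828.

c = 2.00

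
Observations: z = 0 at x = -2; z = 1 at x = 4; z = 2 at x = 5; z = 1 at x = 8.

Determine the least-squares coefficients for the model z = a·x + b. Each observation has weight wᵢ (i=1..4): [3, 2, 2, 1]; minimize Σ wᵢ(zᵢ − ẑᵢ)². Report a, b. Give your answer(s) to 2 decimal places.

a = 0.17, b = 0.45

The normal system MᵀWM·[a, b]ᵀ = MᵀWz is [[158, 20]; [20, 8]]·[a, b]ᵀ = [36, 7]ᵀ.
Eliminating b: 8·(row 1) − 20·(row 2) gives 864·a = 8·36 − 20·7 = 148, so a = 37/216.
Then b = (7 − 20·(37/216))/8 = 193/432.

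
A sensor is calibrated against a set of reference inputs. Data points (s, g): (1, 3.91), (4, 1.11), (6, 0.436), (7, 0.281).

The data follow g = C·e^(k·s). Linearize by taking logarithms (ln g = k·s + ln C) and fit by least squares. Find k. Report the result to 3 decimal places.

Let Y = ln g. Fitting Y = k·s + ln C by least squares:
Over the data: Σs = 18.0000, Σ(s)² = 102.0000, Σln g = -0.6316, Σs·ln g = -12.0855.
Normal system: [[102.0000, 18.0000]; [18.0000, 4]]·[k, ln C]ᵀ = [-12.0855, -0.6316]ᵀ.
Solving (det = 84.0000): k = -0.44015, ln C = 1.82279.

k = -0.440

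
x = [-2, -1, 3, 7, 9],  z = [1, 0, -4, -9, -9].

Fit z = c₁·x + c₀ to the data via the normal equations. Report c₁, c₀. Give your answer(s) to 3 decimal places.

c₁ = -0.978, c₀ = -1.069

From the data, Σx·x = 144, Σx = 16, Σ1 = 5.
For Mᵀz: Σx·z = -158, Σz = -21.
MᵀM·[c₁, c₀]ᵀ = Mᵀz becomes [[144, 16]; [16, 5]]·[c₁, c₀]ᵀ = [-158, -21]ᵀ.
Eliminating c₀: 5·(row 1) − 16·(row 2) gives 464·c₁ = 5·(-158) − 16·(-21) = -454, so c₁ = -227/232.
Then c₀ = ((-21) − 16·(-227/232))/5 = -31/29.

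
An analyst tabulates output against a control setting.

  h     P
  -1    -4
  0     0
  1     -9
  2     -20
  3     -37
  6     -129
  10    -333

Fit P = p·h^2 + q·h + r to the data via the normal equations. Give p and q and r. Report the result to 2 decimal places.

p = -3.04, q = -2.74, r = -2.28

Normal-equation sums: Σh^2·h^2 = 11395, Σh^2·h = 1251, Σh^2 = 151, Σh·h = 151, Σh = 21, Σ1 = 7.
And Σh^2·P = -38370, Σh·P = -4260, ΣP = -532.
So AᵀA·[p, q, r]ᵀ = AᵀP: [[11395, 1251, 151]; [1251, 151, 21]; [151, 21, 7]]·[p, q, r]ᵀ = [-38370, -4260, -532]ᵀ.
Solving the 3×3 system (Gaussian elimination) gives p = -421400/138801, q = -126851/46267, r = -317017/138801.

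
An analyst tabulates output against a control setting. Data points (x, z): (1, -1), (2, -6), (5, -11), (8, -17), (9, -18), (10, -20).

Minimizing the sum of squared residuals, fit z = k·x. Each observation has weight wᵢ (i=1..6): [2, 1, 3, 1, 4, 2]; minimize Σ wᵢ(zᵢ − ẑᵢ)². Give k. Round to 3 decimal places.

From the data, Σwᵢ·x·x = 669.
For AᵀWz: Σwᵢ·x·z = -1363.
AᵀWA·[k]ᵀ = AᵀWz becomes [[669]]·[k]ᵀ = [-1363]ᵀ.
Hence k = -1363 / 669 ≈ -2.03737.

k = -2.037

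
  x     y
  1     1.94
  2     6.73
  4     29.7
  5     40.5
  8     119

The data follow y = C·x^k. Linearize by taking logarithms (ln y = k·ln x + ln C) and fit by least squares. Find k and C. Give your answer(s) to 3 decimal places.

Linearized form: ln y = k·ln x + ln C. From the 5 transformed points,
AᵀA = [[9.3166, 5.7683]; [5.7683, 5]], rhs = [21.9176, 14.4408]ᵀ  (here Σln x = 5.7683, Σ(ln x)² = 9.3166, Σln y = 14.4408, Σln x·ln y = 21.9176).
Slope k = (n·Σln x·ln y − Σln x·Σln y)/(n·Σ(ln x)² − (Σln x)²) = (5·21.9176 − 5.7683·14.4408)/13.3096 = 1.97515; ln C = (Σln y − k·Σln x)/n = 0.60950, so C = exp(0.60950) = 1.83952.

k = 1.975, C = 1.840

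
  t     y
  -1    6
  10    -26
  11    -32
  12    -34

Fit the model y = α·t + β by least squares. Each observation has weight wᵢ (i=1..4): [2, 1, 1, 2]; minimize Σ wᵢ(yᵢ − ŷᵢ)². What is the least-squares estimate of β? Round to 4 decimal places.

β = 3.0123

The normal system AᵀWA·[α, β]ᵀ = AᵀWy is [[511, 43]; [43, 6]]·[α, β]ᵀ = [-1440, -114]ᵀ.
Eliminating β: 6·(row 1) − 43·(row 2) gives 1217·α = 6·(-1440) − 43·(-114) = -3738, so α = -3738/1217.
Then β = ((-114) − 43·(-3738/1217))/6 = 3666/1217.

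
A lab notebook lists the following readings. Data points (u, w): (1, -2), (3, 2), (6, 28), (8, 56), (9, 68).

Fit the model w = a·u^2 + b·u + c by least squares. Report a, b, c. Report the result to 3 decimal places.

Sums needed: Σu^2·u^2 = 12035, Σu^2·u = 1485, Σu^2 = 191, Σu·u = 191, Σu = 27, Σ1 = 5.
Moment sums: Σu^2·w = 10116, Σu·w = 1232, Σw = 152.
So AᵀA·[a, b, c]ᵀ = Aᵀw: [[12035, 1485, 191]; [1485, 191, 27]; [191, 27, 5]]·[a, b, c]ᵀ = [10116, 1232, 152]ᵀ.
Inverting the 3×3 Gram matrix, [a, b, c]ᵀ = [10342/10551, -2600/3517, -32194/10551]ᵀ.

a = 0.980, b = -0.739, c = -3.051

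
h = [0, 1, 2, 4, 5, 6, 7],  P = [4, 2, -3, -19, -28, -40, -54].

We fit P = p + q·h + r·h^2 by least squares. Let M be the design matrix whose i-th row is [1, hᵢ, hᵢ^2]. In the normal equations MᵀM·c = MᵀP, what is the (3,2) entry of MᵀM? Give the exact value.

Row 3 ↔ basis h^2, column 2 ↔ basis h, so (MᵀM)_{3,2} = Σᵢ (h^2)·(h) = (0)·(0) + (1)·(1) + (4)·(2) + (16)·(4) + (25)·(5) + (36)·(6) + (49)·(7) = 757.

757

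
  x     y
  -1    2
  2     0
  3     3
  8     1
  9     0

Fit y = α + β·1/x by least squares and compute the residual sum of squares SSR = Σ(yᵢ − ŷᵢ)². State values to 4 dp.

Entries of AᵀA: Σ1 = 5, Σ1/x = 5/72, Σ1/x·1/x = 7201/5184.
Right-hand side: Σy = 6, Σ1/x·y = -7/8.
Normal equations: [[5, 5/72]; [5/72, 7201/5184]]·[α, β]ᵀ = [6, -7/8]ᵀ.
Determinant 5·(7201/5184) − (5/72)² = 8995/1296.
α = (6·(7201/5184) − (5/72)·(-7/8))/(8995/1296) = 43521/35980; β = (5·(-7/8) − (5/72)·6)/(8995/1296) = -1242/1799.
Residuals: 3599/35980, -4443/5140, 72699/35980, -1109/8995, -5823/5140; SSR = 220859/35980.

SSR = 6.1384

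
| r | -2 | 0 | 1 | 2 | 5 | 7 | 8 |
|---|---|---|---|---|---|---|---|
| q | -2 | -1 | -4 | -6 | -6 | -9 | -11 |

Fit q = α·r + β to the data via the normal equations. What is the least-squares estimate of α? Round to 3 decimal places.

α = -0.905

From the data, Σr·r = 147, Σr = 21, Σ1 = 7.
For Xᵀq: Σr·q = -193, Σq = -39.
Normal equations: [[147, 21]; [21, 7]]·[α, β]ᵀ = [-193, -39]ᵀ.
Determinant 147·7 − 21² = 588.
α = ((-193)·7 − 21·(-39))/588 = -19/21; β = (147·(-39) − 21·(-193))/588 = -20/7.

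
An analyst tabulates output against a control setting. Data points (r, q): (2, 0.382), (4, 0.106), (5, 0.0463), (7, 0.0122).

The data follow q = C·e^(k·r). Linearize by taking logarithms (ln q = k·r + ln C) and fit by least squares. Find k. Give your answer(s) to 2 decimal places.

k = -0.69

Taking logs, ln q = k·r + ln C, so regress ln q on r.
Over the data: Σr = 18.0000, Σ(r)² = 94.0000, Σln q = -10.6856, Σr·ln q = -57.1092.
Normal system: [[94.0000, 18.0000]; [18.0000, 4]]·[k, ln C]ᵀ = [-57.1092, -10.6856]ᵀ.
Δ = 94.0000·4 − (18.0000)² = 52.0000; k = (-57.1092·4 − 18.0000·-10.6856)/52.0000 = -0.69416, ln C = (94.0000·-10.6856 − 18.0000·-57.1092)/52.0000 = 0.45233.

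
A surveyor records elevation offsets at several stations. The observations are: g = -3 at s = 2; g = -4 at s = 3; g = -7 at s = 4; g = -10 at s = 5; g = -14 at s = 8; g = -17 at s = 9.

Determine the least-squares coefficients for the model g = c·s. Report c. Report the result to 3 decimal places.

Setting ∂/∂c … = 0 gives: 199·c = -361.
(Σs·s = 199, Σs·g = -361.)
c = (-361)/199 = -1.81407.

c = -1.814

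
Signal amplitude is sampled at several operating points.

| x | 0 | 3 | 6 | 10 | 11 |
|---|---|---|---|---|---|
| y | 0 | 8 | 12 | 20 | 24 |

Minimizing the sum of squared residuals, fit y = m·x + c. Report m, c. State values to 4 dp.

MᵀM·[m, c]ᵀ = Mᵀy reads: 266·m + 30·c = 560;  30·m + 5·c = 64.
(Σx·x = 266, Σx = 30, Σ1 = 5, Σx·y = 560, Σy = 64.)
Determinant 266·5 − 30² = 430.
m = (560·5 − 30·64)/430 = 88/43; c = (266·64 − 30·560)/430 = 112/215.

m = 2.0465, c = 0.5209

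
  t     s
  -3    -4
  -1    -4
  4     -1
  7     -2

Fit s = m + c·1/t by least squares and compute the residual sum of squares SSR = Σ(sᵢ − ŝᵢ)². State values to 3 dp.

Entries of XᵀX: Σ1 = 4, Σ1/t = -79/84, Σ1/t·1/t = 8425/7056.
And Σs = -11, Σ1/t·s = 403/84.
Normal equations: [[4, -79/84]; [-79/84, 8425/7056]]·[m, c]ᵀ = [-11, 403/84]ᵀ.
Eliminating c: (8425/7056)·(row 1) − (-79/84)·(row 2) gives (3051/784)·m = (8425/7056)·(-11) − (-79/84)·(403/84) = -30419/3528, so m = -60838/27459.
Then c = ((403/84) − (-79/84)·(-60838/27459))/(8425/7056) = 20804/9153.
Residuals: -9398/9153, 13414/27459, 17776/27459, -2996/27459; SSR = 47336/27459.

SSR = 1.724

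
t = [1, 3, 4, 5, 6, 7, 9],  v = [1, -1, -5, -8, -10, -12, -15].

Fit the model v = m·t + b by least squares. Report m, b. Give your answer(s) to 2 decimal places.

Setting ∂/∂m … = 0 gives: 217·m + 35·b = -341;  35·m + 7·b = -50.
(Σt·t = 217, Σt = 35, Σ1 = 7, Σt·v = -341, Σv = -50.)
Δ = 217·7 − 35² = 294.
m = ((-341)·7 − 35·(-50))/294 = -13/6; b = (217·(-50) − 35·(-341))/294 = 155/42.

m = -2.17, b = 3.69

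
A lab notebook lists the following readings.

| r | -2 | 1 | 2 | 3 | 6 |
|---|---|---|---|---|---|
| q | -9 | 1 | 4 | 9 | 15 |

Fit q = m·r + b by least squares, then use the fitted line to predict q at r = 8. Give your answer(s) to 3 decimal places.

The normal equations are: 54·m + 10·b = 144;  10·m + 5·b = 20.
(Σr·r = 54, Σr = 10, Σ1 = 5, Σr·q = 144, Σq = 20.)
det = 54·5 − 10² = 170.
m = (144·5 − 10·20)/170 = 52/17; b = (54·20 − 10·144)/170 = -36/17.
At r = 8: q̂ = (52/17)·(8) + (-36/17)·(1) = 380/17.

q̂ = 22.353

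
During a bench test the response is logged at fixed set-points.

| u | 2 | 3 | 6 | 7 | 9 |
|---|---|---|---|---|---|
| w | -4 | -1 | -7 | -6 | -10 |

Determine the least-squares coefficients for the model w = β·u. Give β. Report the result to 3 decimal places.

MᵀM·[β]ᵀ = Mᵀw reads: 179·β = -185.
(Σu·u = 179, Σu·w = -185.)
Hence β = -185 / 179 ≈ -1.03352.

β = -1.034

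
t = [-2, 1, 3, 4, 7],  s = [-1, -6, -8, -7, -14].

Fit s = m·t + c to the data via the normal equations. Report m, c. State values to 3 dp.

m = -1.336, c = -3.726

Entries of XᵀX: Σt·t = 79, Σt = 13, Σ1 = 5.
And Σt·s = -154, Σs = -36.
Determinant 79·5 − 13² = 226.
m = ((-154)·5 − 13·(-36))/226 = -151/113; c = (79·(-36) − 13·(-154))/226 = -421/113.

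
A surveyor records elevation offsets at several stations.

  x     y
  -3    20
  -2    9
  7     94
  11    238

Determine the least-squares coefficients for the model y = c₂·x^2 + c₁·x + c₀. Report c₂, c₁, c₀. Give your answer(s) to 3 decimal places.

c₂ = 2.043, c₁ = -0.771, c₀ = -0.706

Forming AᵀA = [[17139, 1639, 183]; [1639, 183, 13]; [183, 13, 4]] and Aᵀy = [33620, 3198, 361]ᵀ gives AᵀA·[c₂, c₁, c₀]ᵀ = Aᵀy.
Solving the 3×3 system (Gaussian elimination) gives c₂ = 146539/71731, c₁ = -55318/71731, c₀ = -50653/71731.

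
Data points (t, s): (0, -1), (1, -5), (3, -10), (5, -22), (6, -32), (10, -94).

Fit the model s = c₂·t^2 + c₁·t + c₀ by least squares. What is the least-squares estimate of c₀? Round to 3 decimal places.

c₀ = -2.946

With design matrix X, XᵀX = [[12003, 1369, 171]; [1369, 171, 25]; [171, 25, 6]] and Xᵀs = [-11197, -1277, -164]ᵀ.
Row-reducing yields c₂ = -138635/136488, c₁ = 49803/45496, c₀ = -50264/17061.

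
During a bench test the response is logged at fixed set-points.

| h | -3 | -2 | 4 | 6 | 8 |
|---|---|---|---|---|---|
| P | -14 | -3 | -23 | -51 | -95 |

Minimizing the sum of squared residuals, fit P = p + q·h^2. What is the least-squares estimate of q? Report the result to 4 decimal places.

Compute the Gram sums: Σ1 = 5, Σh^2 = 129, Σh^2·h^2 = 5745.
And ΣP = -186, Σh^2·P = -8422.
Normal equations: [[5, 129]; [129, 5745]]·[p, q]ᵀ = [-186, -8422]ᵀ.
Determinant 5·5745 − 129² = 12084.
p = ((-186)·5745 − 129·(-8422))/12084 = 1489/1007; q = (5·(-8422) − 129·(-186))/12084 = -4529/3021.

q = -1.4992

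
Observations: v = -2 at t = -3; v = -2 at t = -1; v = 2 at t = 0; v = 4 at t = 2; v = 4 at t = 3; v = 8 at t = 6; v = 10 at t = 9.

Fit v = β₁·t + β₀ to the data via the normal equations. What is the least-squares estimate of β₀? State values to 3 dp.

The normal system AᵀA·[β₁, β₀]ᵀ = Aᵀv is [[140, 16]; [16, 7]]·[β₁, β₀]ᵀ = [166, 24]ᵀ.
Δ = 140·7 − 16² = 724.
β₁ = (166·7 − 16·24)/724 = 389/362; β₀ = (140·24 − 16·166)/724 = 176/181.

β₀ = 0.972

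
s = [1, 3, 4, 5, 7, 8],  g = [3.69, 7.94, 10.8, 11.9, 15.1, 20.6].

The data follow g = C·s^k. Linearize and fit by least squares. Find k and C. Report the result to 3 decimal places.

k = 0.783, C = 3.560

Let Y = ln g. Fitting Y = k·ln s + ln C by least squares:
AᵀA = [[13.8297, 8.1197]; [8.1197, 6]], rhs = [21.1343, 13.9736]ᵀ  (here Σln s = 8.1197, Σ(ln s)² = 13.8297, Σln g = 13.9736, Σln s·ln g = 21.1343).
Solving (det = 17.0487): k = 0.78271, ln C = 1.26970, so C = exp(1.26970) = 3.55980.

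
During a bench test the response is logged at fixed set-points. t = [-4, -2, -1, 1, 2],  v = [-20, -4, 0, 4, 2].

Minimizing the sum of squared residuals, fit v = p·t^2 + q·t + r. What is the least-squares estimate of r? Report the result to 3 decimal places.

Compute the Gram sums: Σt^2·t^2 = 290, Σt^2·t = -64, Σt^2 = 26, Σt·t = 26, Σt = -4, Σ1 = 5.
And Σt^2·v = -324, Σt·v = 96, Σv = -18.
Row-reducing yields p = -80/77, q = 124/77, r = 34/11.

r = 3.091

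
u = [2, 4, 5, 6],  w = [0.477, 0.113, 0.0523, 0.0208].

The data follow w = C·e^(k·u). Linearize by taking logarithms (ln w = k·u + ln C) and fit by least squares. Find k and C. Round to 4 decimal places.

Let Y = ln w. Fitting Y = k·u + ln C by least squares:
Over the data: Σu = 17.0000, Σ(u)² = 81.0000, Σln w = -9.7442, Σu·ln w = -48.1926.
Normal system: [[81.0000, 17.0000]; [17.0000, 4]]·[k, ln C]ᵀ = [-48.1926, -9.7442]ᵀ.
Δ = 81.0000·4 − (17.0000)² = 35.0000; k = (-48.1926·4 − 17.0000·-9.7442)/35.0000 = -0.77484, ln C = (81.0000·-9.7442 − 17.0000·-48.1926)/35.0000 = 0.85703, so C = exp(0.85703) = 2.35614.

k = -0.7748, C = 2.3561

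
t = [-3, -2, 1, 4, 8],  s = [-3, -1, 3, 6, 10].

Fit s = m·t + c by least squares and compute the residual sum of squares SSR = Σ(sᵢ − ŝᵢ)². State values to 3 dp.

Compute the Gram sums: Σt·t = 94, Σt = 8, Σ1 = 5.
For Aᵀs: Σt·s = 118, Σs = 15.
So AᵀA·[m, c]ᵀ = Aᵀs: [[94, 8]; [8, 5]]·[m, c]ᵀ = [118, 15]ᵀ.
Eliminating c: 5·(row 1) − 8·(row 2) gives 406·m = 5·118 − 8·15 = 470, so m = 235/203.
Then c = (15 − 8·(235/203))/5 = 233/203.
Residuals: -137/203, 34/203, 141/203, 45/203, -83/203; SSR = 240/203.

SSR = 1.182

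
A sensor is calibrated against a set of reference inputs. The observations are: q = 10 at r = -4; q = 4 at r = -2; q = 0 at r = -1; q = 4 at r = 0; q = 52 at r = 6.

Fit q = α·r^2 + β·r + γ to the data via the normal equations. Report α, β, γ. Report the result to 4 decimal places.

From the data, Σr^2·r^2 = 1569, Σr^2·r = 143, Σr^2 = 57, Σr·r = 57, Σr = -1, Σ1 = 5.
Right-hand side: Σr^2·q = 2048, Σr·q = 264, Σq = 70.
Row-reducing yields α = 4387/4433, β = 19543/8866, γ = 28009/8866.

α = 0.9896, β = 2.2043, γ = 3.1591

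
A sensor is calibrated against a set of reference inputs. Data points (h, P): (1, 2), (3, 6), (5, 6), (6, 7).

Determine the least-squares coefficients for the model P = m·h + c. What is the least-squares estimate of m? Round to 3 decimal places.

m = 0.898

The normal system AᵀA·[m, c]ᵀ = AᵀP is [[71, 15]; [15, 4]]·[m, c]ᵀ = [92, 21]ᵀ.
Eliminating c: 4·(row 1) − 15·(row 2) gives 59·m = 4·92 − 15·21 = 53, so m = 53/59.
Then c = (21 − 15·(53/59))/4 = 111/59.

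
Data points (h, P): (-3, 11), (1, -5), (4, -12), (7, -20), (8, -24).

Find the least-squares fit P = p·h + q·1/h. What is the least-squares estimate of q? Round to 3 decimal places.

Entries of XᵀX: Σh·h = 139, Σh·1/h = 5, Σ1/h·1/h = 34141/28224.
For XᵀP: Σh·P = -418, Σ1/h·P = -368/21.
XᵀX·[p, q]ᵀ = XᵀP becomes [[139, 5]; [5, 34141/28224]]·[p, q]ᵀ = [-418, -368/21]ᵀ.
Determinant 139·(34141/28224) − 5² = 4039999/28224.
p = ((-418)·(34141/28224) − 5·(-368/21))/(4039999/28224) = -11797978/4039999; q = (139·(-368/21) − 5·(-418))/(4039999/28224) = -9760128/4039999.

q = -2.416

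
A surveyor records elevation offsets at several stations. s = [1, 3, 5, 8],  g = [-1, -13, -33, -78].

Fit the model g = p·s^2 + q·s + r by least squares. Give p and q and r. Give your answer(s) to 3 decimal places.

p = -1.000, q = -2.000, r = 2.000

Sums needed: Σs^2·s^2 = 4803, Σs^2·s = 665, Σs^2 = 99, Σs·s = 99, Σs = 17, Σ1 = 4.
Moment sums: Σs^2·g = -5935, Σs·g = -829, Σg = -125.
So XᵀX·[p, q, r]ᵀ = Xᵀg: [[4803, 665, 99]; [665, 99, 17]; [99, 17, 4]]·[p, q, r]ᵀ = [-5935, -829, -125]ᵀ.
Row-reducing yields p = -1, q = -2, r = 2.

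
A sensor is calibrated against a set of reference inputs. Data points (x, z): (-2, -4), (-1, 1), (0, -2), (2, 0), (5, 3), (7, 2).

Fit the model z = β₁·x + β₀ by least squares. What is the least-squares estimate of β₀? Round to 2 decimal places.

β₀ = -1.05

Setting ∂/∂β₁ … = 0 gives: 83·β₁ + 11·β₀ = 36;  11·β₁ + 6·β₀ = 0.
Determinant 83·6 − 11² = 377.
β₁ = (36·6 − 11·0)/377 = 216/377; β₀ = (83·0 − 11·36)/377 = -396/377.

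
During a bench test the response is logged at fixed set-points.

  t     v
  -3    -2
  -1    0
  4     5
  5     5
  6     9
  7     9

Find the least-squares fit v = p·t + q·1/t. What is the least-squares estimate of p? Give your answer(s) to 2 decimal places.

p = 1.31

The normal equations are: 136·p + 6·q = 168;  6·p + (222581/176400)·q = 479/84.
(Σt·t = 136, Σt·1/t = 6, Σ1/t·1/t = 222581/176400, Σt·v = 168, Σ1/t·v = 479/84.)
det = 136·(222581/176400) − 6² = 2990077/22050.
p = (168·(222581/176400) − 6·(479/84))/(2990077/22050) = 3919776/2990077; q = (136·(479/84) − 6·168)/(2990077/22050) = -5126100/2990077.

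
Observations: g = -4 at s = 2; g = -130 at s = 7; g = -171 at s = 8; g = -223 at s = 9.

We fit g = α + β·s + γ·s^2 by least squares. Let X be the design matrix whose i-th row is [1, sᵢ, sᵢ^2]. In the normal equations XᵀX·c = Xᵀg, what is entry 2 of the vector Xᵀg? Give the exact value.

-4293

Entry 2 ↔ basis s, so (Xᵀg)_{2} = Σᵢ (s)·gᵢ = (2)·(-4) + (7)·(-130) + (8)·(-171) + (9)·(-223) = -4293.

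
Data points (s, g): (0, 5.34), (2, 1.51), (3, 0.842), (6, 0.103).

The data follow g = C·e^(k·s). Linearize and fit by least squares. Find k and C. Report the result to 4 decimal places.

k = -0.6585, C = 5.5922

Linearized form: ln g = k·s + ln C. From the 4 transformed points,
Over the data: Σs = 11.0000, Σ(s)² = 49.0000, Σln g = -0.3577, Σs·ln g = -13.3299.
Normal system: [[49.0000, 11.0000]; [11.0000, 4]]·[k, ln C]ᵀ = [-13.3299, -0.3577]ᵀ.
Slope k = (n·Σs·ln g − Σs·Σln g)/(n·Σ(s)² − (Σs)²) = (4·-13.3299 − 11.0000·-0.3577)/75.0000 = -0.65847; ln C = (Σln g − k·Σs)/n = 1.72137, so C = exp(1.72137) = 5.59219.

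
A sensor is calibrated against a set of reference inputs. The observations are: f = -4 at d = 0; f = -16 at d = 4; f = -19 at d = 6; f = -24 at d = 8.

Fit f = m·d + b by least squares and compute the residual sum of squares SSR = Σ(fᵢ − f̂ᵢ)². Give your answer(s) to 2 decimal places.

The normal system XᵀX·[m, b]ᵀ = Xᵀf is [[116, 18]; [18, 4]]·[m, b]ᵀ = [-370, -63]ᵀ.
det = 116·4 − 18² = 140.
m = ((-370)·4 − 18·(-63))/140 = -173/70; b = (116·(-63) − 18·(-370))/140 = -162/35.
Residuals: 22/35, -52/35, 16/35, 2/5; SSR = 104/35.

SSR = 2.97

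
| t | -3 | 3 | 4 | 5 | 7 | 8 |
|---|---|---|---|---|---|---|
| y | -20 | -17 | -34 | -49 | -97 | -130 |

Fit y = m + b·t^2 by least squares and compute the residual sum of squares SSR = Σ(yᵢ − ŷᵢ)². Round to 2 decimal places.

SSR = 13.47

Entries of AᵀA: Σ1 = 6, Σt^2 = 172, Σt^2·t^2 = 7540.
Moment sums: Σy = -347, Σt^2·y = -15175.
AᵀA·[m, b]ᵀ = Aᵀy becomes [[6, 172]; [172, 7540]]·[m, b]ᵀ = [-347, -15175]ᵀ.
Δ = 6·7540 − 172² = 15656.
m = ((-347)·7540 − 172·(-15175))/15656 = -785/1957; b = (6·(-15175) − 172·(-347))/15656 = -15683/7828.
Residuals: -12273/7828, 11211/7828, -159/103, 11643/7828, 12291/7828, -2697/1957; SSR = 105435/7828.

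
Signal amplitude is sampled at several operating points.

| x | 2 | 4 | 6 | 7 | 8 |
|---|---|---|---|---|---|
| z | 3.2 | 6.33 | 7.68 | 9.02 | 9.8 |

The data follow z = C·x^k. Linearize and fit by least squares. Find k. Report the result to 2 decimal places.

Let Y = ln z. Fitting Y = k·ln x + ln C by least squares:
XᵀX = [[13.7233, 7.8966]; [7.8966, 5]], rhs = [16.0431, 9.5289]ᵀ  (here Σln x = 7.8966, Σ(ln x)² = 13.7233, Σln z = 9.5289, Σln x·ln z = 16.0431).
Slope k = (n·Σln x·ln z − Σln x·Σln z)/(n·Σ(ln x)² − (Σln x)²) = (5·16.0431 − 7.8966·9.5289)/6.2610 = 0.79380; ln C = (Σln z − k·Σln x)/n = 0.65213.

k = 0.79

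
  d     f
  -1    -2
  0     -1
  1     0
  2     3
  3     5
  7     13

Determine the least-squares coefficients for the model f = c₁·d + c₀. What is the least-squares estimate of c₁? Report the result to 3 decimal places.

From the data, Σd·d = 64, Σd = 12, Σ1 = 6.
Moment sums: Σd·f = 114, Σf = 18.
So AᵀA·[c₁, c₀]ᵀ = Aᵀf: [[64, 12]; [12, 6]]·[c₁, c₀]ᵀ = [114, 18]ᵀ.
Eliminating c₀: 6·(row 1) − 12·(row 2) gives 240·c₁ = 6·114 − 12·18 = 468, so c₁ = 39/20.
Then c₀ = (18 − 12·(39/20))/6 = -9/10.

c₁ = 1.950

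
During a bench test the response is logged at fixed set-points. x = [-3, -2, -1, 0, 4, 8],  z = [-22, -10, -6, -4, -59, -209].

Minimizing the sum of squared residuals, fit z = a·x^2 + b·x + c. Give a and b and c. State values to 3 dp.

The normal equations are: 4450·a + 540·b + 94·c = -14564;  540·a + 94·b + 6·c = -1816;  94·a + 6·b + 6·c = -310.
(Σx^2·x^2 = 4450, Σx^2·x = 540, Σx^2 = 94, Σx·x = 94, Σx = 6, Σ1 = 6, Σx^2·z = -14564, Σx·z = -1816, Σz = -310.)
Solving the 3×3 system (Gaussian elimination) gives a = -136927/47317, b = -115795/47317, c = -183727/47317.

a = -2.894, b = -2.447, c = -3.883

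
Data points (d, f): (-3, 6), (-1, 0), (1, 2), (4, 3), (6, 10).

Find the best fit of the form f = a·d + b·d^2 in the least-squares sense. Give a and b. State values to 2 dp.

Sums needed: Σd·d = 63, Σd·d^2 = 253, Σd^2·d^2 = 1635.
For Xᵀf: Σd·f = 56, Σd^2·f = 464.
Determinant 63·1635 − 253² = 38996.
a = (56·1635 − 253·464)/38996 = -6458/9749; b = (63·464 − 253·56)/38996 = 3766/9749.

a = -0.66, b = 0.39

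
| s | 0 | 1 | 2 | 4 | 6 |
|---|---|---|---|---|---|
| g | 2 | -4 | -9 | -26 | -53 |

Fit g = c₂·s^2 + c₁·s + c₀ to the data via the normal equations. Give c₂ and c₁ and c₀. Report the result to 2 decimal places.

With design matrix A, AᵀA = [[1569, 289, 57]; [289, 57, 13]; [57, 13, 5]] and Aᵀg = [-2364, -444, -90]ᵀ.
Inverting the 3×3 Gram matrix, [c₂, c₁, c₀]ᵀ = [-921/938, -2901/938, 579/469]ᵀ.

c₂ = -0.98, c₁ = -3.09, c₀ = 1.23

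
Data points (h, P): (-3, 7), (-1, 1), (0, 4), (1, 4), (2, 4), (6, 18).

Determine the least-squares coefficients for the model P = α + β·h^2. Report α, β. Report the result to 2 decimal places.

α = 2.72, β = 0.43

Setting ∂/∂α … = 0 gives: 6·α + 51·β = 38;  51·α + 1395·β = 732.
Determinant 6·1395 − 51² = 5769.
α = (38·1395 − 51·732)/5769 = 1742/641; β = (6·732 − 51·38)/5769 = 818/1923.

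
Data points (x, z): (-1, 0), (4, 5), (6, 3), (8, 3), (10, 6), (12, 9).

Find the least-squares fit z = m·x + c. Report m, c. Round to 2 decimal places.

m = 0.57, c = 0.64

Setting ∂/∂m … = 0 gives: 361·m + 39·c = 230;  39·m + 6·c = 26.
(Σx·x = 361, Σx = 39, Σ1 = 6, Σx·z = 230, Σz = 26.)
Determinant 361·6 − 39² = 645.
m = (230·6 − 39·26)/645 = 122/215; c = (361·26 − 39·230)/645 = 416/645.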